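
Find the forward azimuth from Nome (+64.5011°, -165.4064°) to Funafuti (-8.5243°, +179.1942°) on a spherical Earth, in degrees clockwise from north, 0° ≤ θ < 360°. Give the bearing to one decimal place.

195.9°

Δλ = 179.1942 − -165.4064 = 344.6006°; wrapped into (−180°, 180°]: -15.3994°.
θ = atan2( sin Δλ · cos φ₂ , cos φ₁ · sin φ₂ − sin φ₁ · cos φ₂ · cos Δλ )
  = atan2(-0.26261, -0.92439) = -164.140° → normalised to [0°, 360°): 195.860°.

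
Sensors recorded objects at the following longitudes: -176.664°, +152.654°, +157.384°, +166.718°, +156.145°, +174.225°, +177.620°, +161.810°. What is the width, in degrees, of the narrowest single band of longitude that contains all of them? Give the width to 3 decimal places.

30.682°

Sort the longitudes: -176.664°, +152.654°, +156.145°, +157.384°, +161.810°, +166.718°, +174.225°, +177.620°.
Eastward gaps between consecutive values (wrapping around): 329.318°, 3.491°, 1.239°, 4.426°, 4.908°, 7.507°, 3.395°, 5.716°.
Largest gap = 329.318° ⇒ minimal covering band is its complement: 360° − 329.318° = 30.682°.
Band runs from +152.654° eastward to -176.664°, crossing the antimeridian.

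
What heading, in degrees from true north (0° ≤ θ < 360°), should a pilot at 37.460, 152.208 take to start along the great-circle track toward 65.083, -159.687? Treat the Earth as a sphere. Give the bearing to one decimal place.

29.7°

Δλ = -159.687 − 152.208 = -311.895°; wrapped into (−180°, 180°]: 48.105°.
θ = atan2( sin Δλ · cos φ₂ , cos φ₁ · sin φ₂ − sin φ₁ · cos φ₂ · cos Δλ )
  = atan2(0.31361, 0.54878) = 29.746° → normalised to [0°, 360°): 29.746°.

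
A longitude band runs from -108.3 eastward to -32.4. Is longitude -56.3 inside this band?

Band width going east from -108.3° to -32.4°: ((-32.4 − -108.3) mod 360) = 75.9°.
Offset of -56.3° east of the west edge: ((-56.3 − -108.3) mod 360) = 52.0°.
52.0° ≤ 75.9° ⇒ inside.

Yes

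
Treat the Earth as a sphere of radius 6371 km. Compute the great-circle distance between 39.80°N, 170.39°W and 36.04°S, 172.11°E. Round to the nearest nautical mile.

Δλ = 172.11 − -170.39 = 342.50°; wrapped into (−180°, 180°]: -17.50°.
Δφ = -36.04 − 39.80 = -75.84°.
a = sin²(Δφ/2) + cos φ₁ · cos φ₂ · sin²(Δλ/2) = 0.392061.
c = 2·atan2(√a, √(1−a)) = 1.35321 rad → d = 6371·c ≈ 8621.27 km ≈ 4655.12 nmi.

4655 nmi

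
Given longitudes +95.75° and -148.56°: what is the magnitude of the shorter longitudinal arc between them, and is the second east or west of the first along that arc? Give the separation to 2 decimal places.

Raw difference: -148.56 − 95.75 = -244.31°.
Normalise into (−180°, 180°]: -244.31° + 360° = 115.69°.
Positive ⇒ the second point lies to the east; separation 115.69°.

115.69° east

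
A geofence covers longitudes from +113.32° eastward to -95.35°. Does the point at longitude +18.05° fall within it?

Band width going east from +113.32° to -95.35°: ((-95.35 − 113.32) mod 360) = 151.33°.
Offset of +18.05° east of the west edge: ((18.05 − 113.32) mod 360) = 264.73°.
264.73° > 151.33° ⇒ outside.

No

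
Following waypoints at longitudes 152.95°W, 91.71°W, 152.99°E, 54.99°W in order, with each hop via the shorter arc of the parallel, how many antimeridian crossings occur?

Leg 1: -152.95° → -91.71°, shortest Δλ = 61.24° (east) — does not cross 180°.
Leg 2: -91.71° → +152.99°, shortest Δλ = -115.3° (west) — crosses 180°.
Leg 3: +152.99° → -54.99°, shortest Δλ = 152.02° (east) — crosses 180°.
Total crossings: 2.

2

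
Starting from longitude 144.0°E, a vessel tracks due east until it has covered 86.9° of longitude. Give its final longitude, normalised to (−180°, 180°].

129.1°W

Start at +144.0°; shift +86.9° → +230.9°.
+230.9° lies outside (−180°, 180°]; subtract 360° → -129.1°.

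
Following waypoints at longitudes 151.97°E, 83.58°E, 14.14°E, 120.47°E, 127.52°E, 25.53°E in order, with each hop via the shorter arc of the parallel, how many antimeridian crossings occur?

0

Leg 1: +151.97° → +83.58°, shortest Δλ = -68.39° (west) — does not cross 180°.
Leg 2: +83.58° → +14.14°, shortest Δλ = -69.44° (west) — does not cross 180°.
Leg 3: +14.14° → +120.47°, shortest Δλ = 106.33° (east) — does not cross 180°.
Leg 4: +120.47° → +127.52°, shortest Δλ = 7.05° (east) — does not cross 180°.
Leg 5: +127.52° → +25.53°, shortest Δλ = -101.99° (west) — does not cross 180°.
Total crossings: 0.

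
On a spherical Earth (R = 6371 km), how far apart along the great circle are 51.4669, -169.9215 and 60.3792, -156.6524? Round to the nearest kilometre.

1286 km

Δλ = -156.6524 − -169.9215 = 13.2691°.
Δφ = 60.3792 − 51.4669 = 8.9123°.
a = sin²(Δφ/2) + cos φ₁ · cos φ₂ · sin²(Δλ/2) = 0.010147.
c = 2·atan2(√a, √(1−a)) = 0.20180 rad → d = 6371·c ≈ 1285.70 km.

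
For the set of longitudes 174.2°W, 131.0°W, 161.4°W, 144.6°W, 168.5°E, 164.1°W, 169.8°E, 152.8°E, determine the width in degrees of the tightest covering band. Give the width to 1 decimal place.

76.2°

Sort the longitudes: -174.2°, -164.1°, -161.4°, -144.6°, -131.0°, +152.8°, +168.5°, +169.8°.
Eastward gaps between consecutive values (wrapping around): 10.1°, 2.7°, 16.8°, 13.6°, 283.8°, 15.7°, 1.3°, 16.0°.
Largest gap = 283.8° ⇒ minimal covering band is its complement: 360° − 283.8° = 76.2°.
Band runs from +152.8° eastward to -131.0°, crossing the antimeridian.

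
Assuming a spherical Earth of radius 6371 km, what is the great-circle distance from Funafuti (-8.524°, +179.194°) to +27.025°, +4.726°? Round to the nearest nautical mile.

9653 nmi

Δλ = 4.726 − 179.194 = -174.468°.
Δφ = 27.025 − -8.524 = 35.549°.
a = sin²(Δφ/2) + cos φ₁ · cos φ₂ · sin²(Δλ/2) = 0.972108.
c = 2·atan2(√a, √(1−a)) = 2.80600 rad → d = 6371·c ≈ 17877.02 km ≈ 9652.82 nmi.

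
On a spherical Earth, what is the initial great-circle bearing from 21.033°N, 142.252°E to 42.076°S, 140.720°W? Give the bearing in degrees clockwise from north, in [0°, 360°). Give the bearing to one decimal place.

Δλ = -140.720 − 142.252 = -282.972°; wrapped into (−180°, 180°]: 77.028°.
θ = atan2( sin Δλ · cos φ₂ , cos φ₁ · sin φ₂ − sin φ₁ · cos φ₂ · cos Δλ )
  = atan2(0.72331, -0.68527) = 133.453° → normalised to [0°, 360°): 133.453°.

133.5°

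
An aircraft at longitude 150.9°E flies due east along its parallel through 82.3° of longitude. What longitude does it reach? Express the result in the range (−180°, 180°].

126.8°W

Start at +150.9°; shift +82.3° → +233.2°.
+233.2° lies outside (−180°, 180°]; subtract 360° → -126.8°.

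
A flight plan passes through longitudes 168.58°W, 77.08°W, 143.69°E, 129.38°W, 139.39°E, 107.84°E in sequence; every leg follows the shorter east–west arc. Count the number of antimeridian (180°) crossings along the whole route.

3

Leg 1: -168.58° → -77.08°, shortest Δλ = 91.5° (east) — does not cross 180°.
Leg 2: -77.08° → +143.69°, shortest Δλ = -139.23° (west) — crosses 180°.
Leg 3: +143.69° → -129.38°, shortest Δλ = 86.93° (east) — crosses 180°.
Leg 4: -129.38° → +139.39°, shortest Δλ = -91.23° (west) — crosses 180°.
Leg 5: +139.39° → +107.84°, shortest Δλ = -31.55° (west) — does not cross 180°.
Total crossings: 3.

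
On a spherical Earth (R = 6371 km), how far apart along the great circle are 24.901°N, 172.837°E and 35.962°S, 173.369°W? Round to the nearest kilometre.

Δλ = -173.369 − 172.837 = -346.206°; wrapped into (−180°, 180°]: 13.794°.
Δφ = -35.962 − 24.901 = -60.863°.
a = sin²(Δφ/2) + cos φ₁ · cos φ₂ · sin²(Δλ/2) = 0.267137.
c = 2·atan2(√a, √(1−a)) = 1.08634 rad → d = 6371·c ≈ 6921.08 km.

6921 km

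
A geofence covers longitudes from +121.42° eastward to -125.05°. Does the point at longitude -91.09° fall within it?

Band width going east from +121.42° to -125.05°: ((-125.05 − 121.42) mod 360) = 113.53°.
Offset of -91.09° east of the west edge: ((-91.09 − 121.42) mod 360) = 147.49°.
147.49° > 113.53° ⇒ outside.

No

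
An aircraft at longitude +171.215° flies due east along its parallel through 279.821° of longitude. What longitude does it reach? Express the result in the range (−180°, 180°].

+91.036°

Start at +171.215°; shift +279.821° → +451.036°.
+451.036° lies outside (−180°, 180°]; subtract 360° → +91.036°.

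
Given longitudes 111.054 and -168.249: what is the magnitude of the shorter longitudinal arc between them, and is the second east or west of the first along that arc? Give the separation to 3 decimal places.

80.697° east

Raw difference: -168.249 − 111.054 = -279.303°.
Normalise into (−180°, 180°]: -279.303° + 360° = 80.697°.
Positive ⇒ the second point lies to the east; separation 80.697°.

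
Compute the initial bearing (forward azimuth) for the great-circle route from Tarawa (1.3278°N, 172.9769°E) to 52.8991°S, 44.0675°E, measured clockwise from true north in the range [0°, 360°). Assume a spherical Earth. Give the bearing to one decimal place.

210.8°

Δλ = 44.0675 − 172.9769 = -128.9094°.
θ = atan2( sin Δλ · cos φ₂ , cos φ₁ · sin φ₂ − sin φ₁ · cos φ₂ · cos Δλ )
  = atan2(-0.46939, -0.78858) = -149.237° → normalised to [0°, 360°): 210.763°.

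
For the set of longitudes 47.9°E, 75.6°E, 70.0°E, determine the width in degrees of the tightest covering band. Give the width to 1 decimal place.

27.7°

Sort the longitudes: +47.9°, +70.0°, +75.6°.
Eastward gaps between consecutive values (wrapping around): 22.1°, 5.6°, 332.3°.
Largest gap = 332.3° ⇒ minimal covering band is its complement: 360° − 332.3° = 27.7°.
Band runs from +47.9° eastward to +75.6°.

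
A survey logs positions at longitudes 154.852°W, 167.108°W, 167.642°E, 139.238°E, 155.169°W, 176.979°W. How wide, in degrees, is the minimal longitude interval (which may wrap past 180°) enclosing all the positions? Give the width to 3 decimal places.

Sort the longitudes: -176.979°, -167.108°, -155.169°, -154.852°, +139.238°, +167.642°.
Eastward gaps between consecutive values (wrapping around): 9.871°, 11.939°, 0.317°, 294.090°, 28.404°, 15.379°.
Largest gap = 294.090° ⇒ minimal covering band is its complement: 360° − 294.090° = 65.910°.
Band runs from +139.238° eastward to -154.852°, crossing the antimeridian.

65.910°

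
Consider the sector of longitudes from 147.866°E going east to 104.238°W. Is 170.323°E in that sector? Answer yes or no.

Band width going east from +147.866° to -104.238°: ((-104.238 − 147.866) mod 360) = 107.896°.
Offset of +170.323° east of the west edge: ((170.323 − 147.866) mod 360) = 22.457°.
22.457° ≤ 107.896° ⇒ inside.

Yes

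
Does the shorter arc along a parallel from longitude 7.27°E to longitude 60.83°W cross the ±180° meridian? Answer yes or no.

No

Signed shortest Δλ = ((-60.83 − 7.27 + 180) mod 360) − 180 = -68.1°.
Going west by 68.1° from +7.27° reaches -60.83° without touching 180°.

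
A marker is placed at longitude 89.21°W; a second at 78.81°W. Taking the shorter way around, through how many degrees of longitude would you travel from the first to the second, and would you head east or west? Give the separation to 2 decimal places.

Raw difference: -78.81 − -89.21 = 10.4°.
Normalise into (−180°, 180°]: 10.4° stays 10.4°.
Positive ⇒ the second point lies to the east; separation 10.40°.

10.40° east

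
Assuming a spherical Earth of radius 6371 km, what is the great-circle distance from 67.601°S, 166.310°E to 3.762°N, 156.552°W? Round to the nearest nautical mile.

4561 nmi

Δλ = -156.552 − 166.310 = -322.862°; wrapped into (−180°, 180°]: 37.138°.
Δφ = 3.762 − -67.601 = 71.363°.
a = sin²(Δφ/2) + cos φ₁ · cos φ₂ · sin²(Δλ/2) = 0.378773.
c = 2·atan2(√a, √(1−a)) = 1.32590 rad → d = 6371·c ≈ 8447.32 km ≈ 4561.19 nmi.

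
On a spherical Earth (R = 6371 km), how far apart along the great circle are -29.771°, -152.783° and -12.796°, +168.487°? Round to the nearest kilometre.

4405 km

Δλ = 168.487 − -152.783 = 321.270°; wrapped into (−180°, 180°]: -38.730°.
Δφ = -12.796 − -29.771 = 16.975°.
a = sin²(Δφ/2) + cos φ₁ · cos φ₂ · sin²(Δλ/2) = 0.114851.
c = 2·atan2(√a, √(1−a)) = 0.69149 rad → d = 6371·c ≈ 4405.47 km.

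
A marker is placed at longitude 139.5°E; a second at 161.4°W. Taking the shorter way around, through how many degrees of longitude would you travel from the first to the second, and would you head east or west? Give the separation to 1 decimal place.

59.1° east

Raw difference: -161.4 − 139.5 = -300.9°.
Normalise into (−180°, 180°]: -300.9° + 360° = 59.1°.
Positive ⇒ the second point lies to the east; separation 59.1°.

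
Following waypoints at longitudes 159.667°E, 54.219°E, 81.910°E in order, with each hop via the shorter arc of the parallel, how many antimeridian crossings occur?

Leg 1: +159.667° → +54.219°, shortest Δλ = -105.448° (west) — does not cross 180°.
Leg 2: +54.219° → +81.910°, shortest Δλ = 27.691° (east) — does not cross 180°.
Total crossings: 0.

0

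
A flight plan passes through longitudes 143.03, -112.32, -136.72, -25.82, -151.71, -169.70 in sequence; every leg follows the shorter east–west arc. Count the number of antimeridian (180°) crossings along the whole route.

Leg 1: +143.03° → -112.32°, shortest Δλ = 104.65° (east) — crosses 180°.
Leg 2: -112.32° → -136.72°, shortest Δλ = -24.4° (west) — does not cross 180°.
Leg 3: -136.72° → -25.82°, shortest Δλ = 110.9° (east) — does not cross 180°.
Leg 4: -25.82° → -151.71°, shortest Δλ = -125.89° (west) — does not cross 180°.
Leg 5: -151.71° → -169.70°, shortest Δλ = -17.99° (west) — does not cross 180°.
Total crossings: 1.

1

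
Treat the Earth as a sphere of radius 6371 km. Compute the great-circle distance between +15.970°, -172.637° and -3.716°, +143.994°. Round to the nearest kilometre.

5247 km

Δλ = 143.994 − -172.637 = 316.631°; wrapped into (−180°, 180°]: -43.369°.
Δφ = -3.716 − 15.970 = -19.686°.
a = sin²(Δφ/2) + cos φ₁ · cos φ₂ · sin²(Δλ/2) = 0.160205.
c = 2·atan2(√a, √(1−a)) = 0.82359 rad → d = 6371·c ≈ 5247.11 km.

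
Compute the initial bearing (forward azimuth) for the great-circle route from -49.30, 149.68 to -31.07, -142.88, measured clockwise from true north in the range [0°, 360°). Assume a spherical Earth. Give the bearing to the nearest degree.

96°

Δλ = -142.88 − 149.68 = -292.56°; wrapped into (−180°, 180°]: 67.44°.
θ = atan2( sin Δλ · cos φ₂ , cos φ₁ · sin φ₂ − sin φ₁ · cos φ₂ · cos Δλ )
  = atan2(0.79099, -0.08741) = 96.306° → normalised to [0°, 360°): 96.306°.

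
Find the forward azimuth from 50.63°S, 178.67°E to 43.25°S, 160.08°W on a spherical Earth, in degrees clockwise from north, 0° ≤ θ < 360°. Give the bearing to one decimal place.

Δλ = -160.08 − 178.67 = -338.75°; wrapped into (−180°, 180°]: 21.25°.
θ = atan2( sin Δλ · cos φ₂ , cos φ₁ · sin φ₂ − sin φ₁ · cos φ₂ · cos Δλ )
  = atan2(0.26399, 0.09016) = 71.143° → normalised to [0°, 360°): 71.143°.

71.1°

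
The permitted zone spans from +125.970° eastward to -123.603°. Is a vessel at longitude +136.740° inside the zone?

Band width going east from +125.970° to -123.603°: ((-123.603 − 125.970) mod 360) = 110.427°.
Offset of +136.740° east of the west edge: ((136.740 − 125.970) mod 360) = 10.770°.
10.770° ≤ 110.427° ⇒ inside.

Yes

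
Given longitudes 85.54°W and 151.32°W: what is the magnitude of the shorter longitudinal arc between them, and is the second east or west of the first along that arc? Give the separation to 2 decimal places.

65.78° west

Raw difference: -151.32 − -85.54 = -65.78°.
Normalise into (−180°, 180°]: -65.78° stays -65.78°.
Negative ⇒ the second point lies to the west; separation 65.78°.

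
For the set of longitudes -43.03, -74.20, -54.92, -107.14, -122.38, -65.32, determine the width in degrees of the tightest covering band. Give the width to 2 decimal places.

79.35°

Sort the longitudes: -122.38°, -107.14°, -74.20°, -65.32°, -54.92°, -43.03°.
Eastward gaps between consecutive values (wrapping around): 15.24°, 32.94°, 8.88°, 10.40°, 11.89°, 280.65°.
Largest gap = 280.65° ⇒ minimal covering band is its complement: 360° − 280.65° = 79.35°.
Band runs from -122.38° eastward to -43.03°.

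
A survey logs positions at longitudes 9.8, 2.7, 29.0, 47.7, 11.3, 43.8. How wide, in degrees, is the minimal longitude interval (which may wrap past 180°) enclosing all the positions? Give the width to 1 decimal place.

45.0°

Sort the longitudes: +2.7°, +9.8°, +11.3°, +29.0°, +43.8°, +47.7°.
Eastward gaps between consecutive values (wrapping around): 7.1°, 1.5°, 17.7°, 14.8°, 3.9°, 315.0°.
Largest gap = 315.0° ⇒ minimal covering band is its complement: 360° − 315.0° = 45.0°.
Band runs from +2.7° eastward to +47.7°.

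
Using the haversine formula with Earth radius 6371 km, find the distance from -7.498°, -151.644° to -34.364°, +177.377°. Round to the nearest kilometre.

4355 km

Δλ = 177.377 − -151.644 = 329.021°; wrapped into (−180°, 180°]: -30.979°.
Δφ = -34.364 − -7.498 = -26.866°.
a = sin²(Δφ/2) + cos φ₁ · cos φ₂ · sin²(Δλ/2) = 0.112338.
c = 2·atan2(√a, √(1−a)) = 0.68357 rad → d = 6371·c ≈ 4355.01 km.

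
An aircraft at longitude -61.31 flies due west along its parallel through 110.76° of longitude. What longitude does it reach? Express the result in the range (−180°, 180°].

Start at -61.31°; shift −110.76° → -172.07°.
-172.07° already lies in (−180°, 180°].

-172.07°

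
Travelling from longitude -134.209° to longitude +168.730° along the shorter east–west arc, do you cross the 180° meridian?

Naïve |168.730 − -134.209| = 302.939° > 180°, so the shorter arc goes the other way round — across 180°.
Signed shortest Δλ = ((168.730 − -134.209 + 180) mod 360) − 180 = -57.061°.
Going west by 57.061° from -134.209° passes through 180° before reaching +168.730°.

Yes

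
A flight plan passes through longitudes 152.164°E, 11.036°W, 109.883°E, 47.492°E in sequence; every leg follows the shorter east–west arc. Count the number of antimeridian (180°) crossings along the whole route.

Leg 1: +152.164° → -11.036°, shortest Δλ = -163.2° (west) — does not cross 180°.
Leg 2: -11.036° → +109.883°, shortest Δλ = 120.919° (east) — does not cross 180°.
Leg 3: +109.883° → +47.492°, shortest Δλ = -62.391° (west) — does not cross 180°.
Total crossings: 0.

0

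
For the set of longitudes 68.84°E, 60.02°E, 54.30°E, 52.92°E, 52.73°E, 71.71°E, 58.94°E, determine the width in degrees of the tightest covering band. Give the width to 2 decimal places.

Sort the longitudes: +52.73°, +52.92°, +54.30°, +58.94°, +60.02°, +68.84°, +71.71°.
Eastward gaps between consecutive values (wrapping around): 0.19°, 1.38°, 4.64°, 1.08°, 8.82°, 2.87°, 341.02°.
Largest gap = 341.02° ⇒ minimal covering band is its complement: 360° − 341.02° = 18.98°.
Band runs from +52.73° eastward to +71.71°.

18.98°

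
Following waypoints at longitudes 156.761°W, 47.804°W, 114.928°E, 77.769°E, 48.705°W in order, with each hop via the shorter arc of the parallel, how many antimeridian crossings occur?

0

Leg 1: -156.761° → -47.804°, shortest Δλ = 108.957° (east) — does not cross 180°.
Leg 2: -47.804° → +114.928°, shortest Δλ = 162.732° (east) — does not cross 180°.
Leg 3: +114.928° → +77.769°, shortest Δλ = -37.159° (west) — does not cross 180°.
Leg 4: +77.769° → -48.705°, shortest Δλ = -126.474° (west) — does not cross 180°.
Total crossings: 0.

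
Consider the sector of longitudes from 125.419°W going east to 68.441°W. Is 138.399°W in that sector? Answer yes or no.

Band width going east from -125.419° to -68.441°: ((-68.441 − -125.419) mod 360) = 56.978°.
Offset of -138.399° east of the west edge: ((-138.399 − -125.419) mod 360) = 347.020°.
347.020° > 56.978° ⇒ outside.

No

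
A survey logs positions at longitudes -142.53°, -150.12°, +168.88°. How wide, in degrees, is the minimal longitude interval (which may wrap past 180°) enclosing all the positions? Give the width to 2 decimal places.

48.59°

Sort the longitudes: -150.12°, -142.53°, +168.88°.
Eastward gaps between consecutive values (wrapping around): 7.59°, 311.41°, 41.00°.
Largest gap = 311.41° ⇒ minimal covering band is its complement: 360° − 311.41° = 48.59°.
Band runs from +168.88° eastward to -142.53°, crossing the antimeridian.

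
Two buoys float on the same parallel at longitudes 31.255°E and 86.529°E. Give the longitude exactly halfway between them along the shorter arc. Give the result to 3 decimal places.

Signed shortest Δλ from +31.255° to +86.529° is +55.274°.
Midpoint longitude = +31.255° + (+55.274°)/2 = +31.255° + 27.637° = +58.892°.

58.892°E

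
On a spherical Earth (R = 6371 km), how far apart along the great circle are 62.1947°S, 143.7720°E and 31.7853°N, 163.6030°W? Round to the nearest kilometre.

11455 km

Δλ = -163.6030 − 143.7720 = -307.3750°; wrapped into (−180°, 180°]: 52.6250°.
Δφ = 31.7853 − -62.1947 = 93.9800°.
a = sin²(Δφ/2) + cos φ₁ · cos φ₂ · sin²(Δλ/2) = 0.612613.
c = 2·atan2(√a, √(1−a)) = 1.79797 rad → d = 6371·c ≈ 11454.87 km.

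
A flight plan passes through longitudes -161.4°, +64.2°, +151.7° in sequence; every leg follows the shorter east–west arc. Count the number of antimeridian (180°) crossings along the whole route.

1

Leg 1: -161.4° → +64.2°, shortest Δλ = -134.4° (west) — crosses 180°.
Leg 2: +64.2° → +151.7°, shortest Δλ = 87.5° (east) — does not cross 180°.
Total crossings: 1.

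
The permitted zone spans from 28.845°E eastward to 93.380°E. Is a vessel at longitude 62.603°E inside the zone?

Yes

Band width going east from +28.845° to +93.380°: ((93.380 − 28.845) mod 360) = 64.535°.
Offset of +62.603° east of the west edge: ((62.603 − 28.845) mod 360) = 33.758°.
33.758° ≤ 64.535° ⇒ inside.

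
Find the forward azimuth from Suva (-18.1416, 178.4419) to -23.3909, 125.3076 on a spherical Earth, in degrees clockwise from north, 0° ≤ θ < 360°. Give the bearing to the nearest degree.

254°

Δλ = 125.3076 − 178.4419 = -53.1343°.
θ = atan2( sin Δλ · cos φ₂ , cos φ₁ · sin φ₂ − sin φ₁ · cos φ₂ · cos Δλ )
  = atan2(-0.73429, -0.20582) = -105.658° → normalised to [0°, 360°): 254.342°.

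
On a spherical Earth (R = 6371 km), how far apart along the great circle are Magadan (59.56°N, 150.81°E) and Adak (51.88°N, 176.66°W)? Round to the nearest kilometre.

Δλ = -176.66 − 150.81 = -327.47°; wrapped into (−180°, 180°]: 32.53°.
Δφ = 51.88 − 59.56 = -7.68°.
a = sin²(Δφ/2) + cos φ₁ · cos φ₂ · sin²(Δλ/2) = 0.029019.
c = 2·atan2(√a, √(1−a)) = 0.34237 rad → d = 6371·c ≈ 2181.23 km.

2181 km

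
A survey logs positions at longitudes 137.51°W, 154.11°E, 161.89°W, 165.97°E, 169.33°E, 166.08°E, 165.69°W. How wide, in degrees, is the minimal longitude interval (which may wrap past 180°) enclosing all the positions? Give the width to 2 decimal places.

68.38°

Sort the longitudes: -165.69°, -161.89°, -137.51°, +154.11°, +165.97°, +166.08°, +169.33°.
Eastward gaps between consecutive values (wrapping around): 3.80°, 24.38°, 291.62°, 11.86°, 0.11°, 3.25°, 24.98°.
Largest gap = 291.62° ⇒ minimal covering band is its complement: 360° − 291.62° = 68.38°.
Band runs from +154.11° eastward to -137.51°, crossing the antimeridian.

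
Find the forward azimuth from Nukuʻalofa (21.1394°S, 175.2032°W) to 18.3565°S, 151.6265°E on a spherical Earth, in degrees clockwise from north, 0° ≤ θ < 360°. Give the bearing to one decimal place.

Δλ = 151.6265 − -175.2032 = 326.8297°; wrapped into (−180°, 180°]: -33.1703°.
θ = atan2( sin Δλ · cos φ₂ , cos φ₁ · sin φ₂ − sin φ₁ · cos φ₂ · cos Δλ )
  = atan2(-0.51929, -0.00722) = -90.797° → normalised to [0°, 360°): 269.203°.

269.2°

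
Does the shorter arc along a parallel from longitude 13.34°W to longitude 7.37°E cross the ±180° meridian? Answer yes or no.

No

Signed shortest Δλ = ((7.37 − -13.34 + 180) mod 360) − 180 = 20.71°.
Going east by 20.71° from -13.34° reaches +7.37° without touching 180°.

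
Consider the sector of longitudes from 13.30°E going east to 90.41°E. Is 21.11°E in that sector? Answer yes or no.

Band width going east from +13.30° to +90.41°: ((90.41 − 13.30) mod 360) = 77.11°.
Offset of +21.11° east of the west edge: ((21.11 − 13.30) mod 360) = 7.81°.
7.81° ≤ 77.11° ⇒ inside.

Yes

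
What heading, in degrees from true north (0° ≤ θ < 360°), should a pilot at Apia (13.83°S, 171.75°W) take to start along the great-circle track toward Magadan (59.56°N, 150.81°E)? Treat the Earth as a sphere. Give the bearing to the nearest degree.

Δλ = 150.81 − -171.75 = 322.56°; wrapped into (−180°, 180°]: -37.44°.
θ = atan2( sin Δλ · cos φ₂ , cos φ₁ · sin φ₂ − sin φ₁ · cos φ₂ · cos Δλ )
  = atan2(-0.30800, 0.93332) = -18.263° → normalised to [0°, 360°): 341.737°.

342°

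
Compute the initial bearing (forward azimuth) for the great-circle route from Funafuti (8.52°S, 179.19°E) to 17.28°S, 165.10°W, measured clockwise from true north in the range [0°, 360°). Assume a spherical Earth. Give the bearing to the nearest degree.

Δλ = -165.10 − 179.19 = -344.29°; wrapped into (−180°, 180°]: 15.71°.
θ = atan2( sin Δλ · cos φ₂ , cos φ₁ · sin φ₂ − sin φ₁ · cos φ₂ · cos Δλ )
  = atan2(0.25855, -0.15758) = 121.362° → normalised to [0°, 360°): 121.362°.

121°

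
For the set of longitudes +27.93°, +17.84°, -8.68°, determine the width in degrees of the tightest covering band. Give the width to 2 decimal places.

36.61°

Sort the longitudes: -8.68°, +17.84°, +27.93°.
Eastward gaps between consecutive values (wrapping around): 26.52°, 10.09°, 323.39°.
Largest gap = 323.39° ⇒ minimal covering band is its complement: 360° − 323.39° = 36.61°.
Band runs from -8.68° eastward to +27.93°.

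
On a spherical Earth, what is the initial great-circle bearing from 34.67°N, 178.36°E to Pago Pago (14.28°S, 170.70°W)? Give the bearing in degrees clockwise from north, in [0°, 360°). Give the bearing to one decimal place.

166.1°

Δλ = -170.70 − 178.36 = -349.06°; wrapped into (−180°, 180°]: 10.94°.
θ = atan2( sin Δλ · cos φ₂ , cos φ₁ · sin φ₂ − sin φ₁ · cos φ₂ · cos Δλ )
  = atan2(0.18392, -0.74412) = 166.117° → normalised to [0°, 360°): 166.117°.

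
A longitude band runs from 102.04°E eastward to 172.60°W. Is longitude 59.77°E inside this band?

Band width going east from +102.04° to -172.60°: ((-172.60 − 102.04) mod 360) = 85.36°.
Offset of +59.77° east of the west edge: ((59.77 − 102.04) mod 360) = 317.73°.
317.73° > 85.36° ⇒ outside.

No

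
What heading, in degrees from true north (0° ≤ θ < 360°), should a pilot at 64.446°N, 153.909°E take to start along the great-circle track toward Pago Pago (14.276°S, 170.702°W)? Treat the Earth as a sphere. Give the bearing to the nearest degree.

Δλ = -170.702 − 153.909 = -324.611°; wrapped into (−180°, 180°]: 35.389°.
θ = atan2( sin Δλ · cos φ₂ , cos φ₁ · sin φ₂ − sin φ₁ · cos φ₂ · cos Δλ )
  = atan2(0.56124, -0.81915) = 145.583° → normalised to [0°, 360°): 145.583°.

146°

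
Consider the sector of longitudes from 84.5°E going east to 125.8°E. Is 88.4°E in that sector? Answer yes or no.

Band width going east from +84.5° to +125.8°: ((125.8 − 84.5) mod 360) = 41.3°.
Offset of +88.4° east of the west edge: ((88.4 − 84.5) mod 360) = 3.9°.
3.9° ≤ 41.3° ⇒ inside.

Yes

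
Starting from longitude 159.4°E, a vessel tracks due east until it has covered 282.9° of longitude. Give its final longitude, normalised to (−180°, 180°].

82.3°E

Start at +159.4°; shift +282.9° → +442.3°.
+442.3° lies outside (−180°, 180°]; subtract 360° → +82.3°.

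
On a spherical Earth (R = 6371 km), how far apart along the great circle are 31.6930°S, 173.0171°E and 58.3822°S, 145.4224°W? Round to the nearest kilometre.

Δλ = -145.4224 − 173.0171 = -318.4395°; wrapped into (−180°, 180°]: 41.5605°.
Δφ = -58.3822 − -31.6930 = -26.6892°.
a = sin²(Δφ/2) + cos φ₁ · cos φ₂ · sin²(Δλ/2) = 0.109420.
c = 2·atan2(√a, √(1−a)) = 0.67427 rad → d = 6371·c ≈ 4295.80 km.

4296 km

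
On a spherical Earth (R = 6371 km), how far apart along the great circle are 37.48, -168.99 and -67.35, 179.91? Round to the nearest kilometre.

11694 km

Δλ = 179.91 − -168.99 = 348.90°; wrapped into (−180°, 180°]: -11.10°.
Δφ = -67.35 − 37.48 = -104.83°.
a = sin²(Δφ/2) + cos φ₁ · cos φ₂ · sin²(Δλ/2) = 0.630834.
c = 2·atan2(√a, √(1−a)) = 1.83555 rad → d = 6371·c ≈ 11694.27 km.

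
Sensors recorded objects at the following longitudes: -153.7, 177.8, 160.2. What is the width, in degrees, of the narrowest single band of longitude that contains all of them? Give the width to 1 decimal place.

Sort the longitudes: -153.7°, +160.2°, +177.8°.
Eastward gaps between consecutive values (wrapping around): 313.9°, 17.6°, 28.5°.
Largest gap = 313.9° ⇒ minimal covering band is its complement: 360° − 313.9° = 46.1°.
Band runs from +160.2° eastward to -153.7°, crossing the antimeridian.

46.1°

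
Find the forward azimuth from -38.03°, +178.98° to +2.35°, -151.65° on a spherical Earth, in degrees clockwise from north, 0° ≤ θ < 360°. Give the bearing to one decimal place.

40.7°

Δλ = -151.65 − 178.98 = -330.63°; wrapped into (−180°, 180°]: 29.37°.
θ = atan2( sin Δλ · cos φ₂ , cos φ₁ · sin φ₂ − sin φ₁ · cos φ₂ · cos Δλ )
  = atan2(0.49004, 0.56874) = 40.749° → normalised to [0°, 360°): 40.749°.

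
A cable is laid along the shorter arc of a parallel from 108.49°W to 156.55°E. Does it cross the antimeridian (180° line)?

Naïve |156.55 − -108.49| = 265.04° > 180°, so the shorter arc goes the other way round — across 180°.
Signed shortest Δλ = ((156.55 − -108.49 + 180) mod 360) − 180 = -94.96°.
Going west by 94.96° from -108.49° passes through 180° before reaching +156.55°.

Yes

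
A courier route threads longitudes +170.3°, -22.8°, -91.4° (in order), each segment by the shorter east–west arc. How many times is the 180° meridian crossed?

Leg 1: +170.3° → -22.8°, shortest Δλ = 166.9° (east) — crosses 180°.
Leg 2: -22.8° → -91.4°, shortest Δλ = -68.6° (west) — does not cross 180°.
Total crossings: 1.

1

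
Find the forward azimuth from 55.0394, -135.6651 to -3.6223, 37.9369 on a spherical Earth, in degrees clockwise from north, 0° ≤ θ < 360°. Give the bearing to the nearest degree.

8°

Δλ = 37.9369 − -135.6651 = 173.6020°.
θ = atan2( sin Δλ · cos φ₂ , cos φ₁ · sin φ₂ − sin φ₁ · cos φ₂ · cos Δλ )
  = atan2(0.11121, 0.77661) = 8.149° → normalised to [0°, 360°): 8.149°.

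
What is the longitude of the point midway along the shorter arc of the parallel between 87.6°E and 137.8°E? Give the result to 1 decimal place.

Signed shortest Δλ from +87.6° to +137.8° is +50.2°.
Midpoint longitude = +87.6° + (+50.2°)/2 = +87.6° + 25.1° = +112.7°.

112.7°E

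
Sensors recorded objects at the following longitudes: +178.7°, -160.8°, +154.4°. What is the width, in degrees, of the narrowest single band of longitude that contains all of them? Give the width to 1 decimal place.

44.8°

Sort the longitudes: -160.8°, +154.4°, +178.7°.
Eastward gaps between consecutive values (wrapping around): 315.2°, 24.3°, 20.5°.
Largest gap = 315.2° ⇒ minimal covering band is its complement: 360° − 315.2° = 44.8°.
Band runs from +154.4° eastward to -160.8°, crossing the antimeridian.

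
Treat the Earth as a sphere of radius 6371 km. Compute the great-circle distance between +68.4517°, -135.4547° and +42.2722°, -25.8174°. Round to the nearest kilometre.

6416 km

Δλ = -25.8174 − -135.4547 = 109.6373°.
Δφ = 42.2722 − 68.4517 = -26.1795°.
a = sin²(Δφ/2) + cos φ₁ · cos φ₂ · sin²(Δλ/2) = 0.232847.
c = 2·atan2(√a, √(1−a)) = 1.00711 rad → d = 6371·c ≈ 6416.29 km.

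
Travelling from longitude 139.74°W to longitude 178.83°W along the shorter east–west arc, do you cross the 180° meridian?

Signed shortest Δλ = ((-178.83 − -139.74 + 180) mod 360) − 180 = -39.09°.
Going west by 39.09° from -139.74° reaches -178.83° without touching 180°.

No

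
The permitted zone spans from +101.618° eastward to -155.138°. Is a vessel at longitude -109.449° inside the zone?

No

Band width going east from +101.618° to -155.138°: ((-155.138 − 101.618) mod 360) = 103.244°.
Offset of -109.449° east of the west edge: ((-109.449 − 101.618) mod 360) = 148.933°.
148.933° > 103.244° ⇒ outside.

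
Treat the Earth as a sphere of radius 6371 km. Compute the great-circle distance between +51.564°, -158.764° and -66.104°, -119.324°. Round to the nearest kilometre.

Δλ = -119.324 − -158.764 = 39.440°.
Δφ = -66.104 − 51.564 = -117.668°.
a = sin²(Δφ/2) + cos φ₁ · cos φ₂ · sin²(Δλ/2) = 0.760844.
c = 2·atan2(√a, √(1−a)) = 2.11962 rad → d = 6371·c ≈ 13504.13 km.

13504 km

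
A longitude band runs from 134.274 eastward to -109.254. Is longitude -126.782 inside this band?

Yes

Band width going east from +134.274° to -109.254°: ((-109.254 − 134.274) mod 360) = 116.472°.
Offset of -126.782° east of the west edge: ((-126.782 − 134.274) mod 360) = 98.944°.
98.944° ≤ 116.472° ⇒ inside.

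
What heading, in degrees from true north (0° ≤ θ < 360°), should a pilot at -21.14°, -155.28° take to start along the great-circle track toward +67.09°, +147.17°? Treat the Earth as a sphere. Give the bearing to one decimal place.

Δλ = 147.17 − -155.28 = 302.45°; wrapped into (−180°, 180°]: -57.55°.
θ = atan2( sin Δλ · cos φ₂ , cos φ₁ · sin φ₂ − sin φ₁ · cos φ₂ · cos Δλ )
  = atan2(-0.32850, 0.93446) = -19.369° → normalised to [0°, 360°): 340.631°.

340.6°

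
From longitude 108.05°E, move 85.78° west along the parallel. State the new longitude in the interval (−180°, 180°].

22.27°E

Start at +108.05°; shift −85.78° → +22.27°.
+22.27° already lies in (−180°, 180°].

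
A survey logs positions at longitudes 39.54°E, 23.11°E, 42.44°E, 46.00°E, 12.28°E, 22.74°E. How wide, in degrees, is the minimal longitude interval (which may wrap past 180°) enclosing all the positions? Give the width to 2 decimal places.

Sort the longitudes: +12.28°, +22.74°, +23.11°, +39.54°, +42.44°, +46.00°.
Eastward gaps between consecutive values (wrapping around): 10.46°, 0.37°, 16.43°, 2.90°, 3.56°, 326.28°.
Largest gap = 326.28° ⇒ minimal covering band is its complement: 360° − 326.28° = 33.72°.
Band runs from +12.28° eastward to +46.00°.

33.72°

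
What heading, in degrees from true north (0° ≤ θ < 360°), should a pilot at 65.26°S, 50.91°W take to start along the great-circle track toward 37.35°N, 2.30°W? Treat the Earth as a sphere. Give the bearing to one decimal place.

Δλ = -2.30 − -50.91 = 48.61°.
θ = atan2( sin Δλ · cos φ₂ , cos φ₁ · sin φ₂ − sin φ₁ · cos φ₂ · cos Δλ )
  = atan2(0.59639, 0.73126) = 39.199° → normalised to [0°, 360°): 39.199°.

39.2°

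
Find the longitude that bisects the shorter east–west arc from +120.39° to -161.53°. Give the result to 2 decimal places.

+159.43°

Signed shortest Δλ from +120.39° to -161.53° is +78.08°.
Midpoint longitude = +120.39° + (+78.08°)/2 = +120.39° + 39.04° = +159.43°.
(The naïve average (+120.39 + -161.53)/2 = -20.57° is on the wrong side of the globe.)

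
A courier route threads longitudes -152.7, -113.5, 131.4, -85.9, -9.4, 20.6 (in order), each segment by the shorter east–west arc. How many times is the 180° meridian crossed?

2

Leg 1: -152.7° → -113.5°, shortest Δλ = 39.2° (east) — does not cross 180°.
Leg 2: -113.5° → +131.4°, shortest Δλ = -115.1° (west) — crosses 180°.
Leg 3: +131.4° → -85.9°, shortest Δλ = 142.7° (east) — crosses 180°.
Leg 4: -85.9° → -9.4°, shortest Δλ = 76.5° (east) — does not cross 180°.
Leg 5: -9.4° → +20.6°, shortest Δλ = 30.0° (east) — does not cross 180°.
Total crossings: 2.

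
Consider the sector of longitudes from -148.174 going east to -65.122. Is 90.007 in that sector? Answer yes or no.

Band width going east from -148.174° to -65.122°: ((-65.122 − -148.174) mod 360) = 83.052°.
Offset of +90.007° east of the west edge: ((90.007 − -148.174) mod 360) = 238.181°.
238.181° > 83.052° ⇒ outside.

No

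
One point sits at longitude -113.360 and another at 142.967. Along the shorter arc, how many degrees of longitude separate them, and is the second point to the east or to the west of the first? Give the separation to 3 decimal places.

103.673° west

Raw difference: 142.967 − -113.360 = 256.327°.
Normalise into (−180°, 180°]: 256.327° − 360° = -103.673°.
Negative ⇒ the second point lies to the west; separation 103.673°.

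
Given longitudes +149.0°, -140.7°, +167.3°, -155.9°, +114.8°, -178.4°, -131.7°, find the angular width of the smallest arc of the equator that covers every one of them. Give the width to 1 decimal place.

Sort the longitudes: -178.4°, -155.9°, -140.7°, -131.7°, +114.8°, +149.0°, +167.3°.
Eastward gaps between consecutive values (wrapping around): 22.5°, 15.2°, 9.0°, 246.5°, 34.2°, 18.3°, 14.3°.
Largest gap = 246.5° ⇒ minimal covering band is its complement: 360° − 246.5° = 113.5°.
Band runs from +114.8° eastward to -131.7°, crossing the antimeridian.

113.5°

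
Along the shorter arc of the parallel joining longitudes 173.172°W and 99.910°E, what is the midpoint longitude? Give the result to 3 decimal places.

143.369°E

Signed shortest Δλ from -173.172° to +99.910° is -86.918°.
Midpoint longitude = -173.172° + (-86.918°)/2 = -173.172° − 43.459° = -216.631°.
Normalise into (−180°, 180°]: +143.369°.
(The naïve average (-173.172 + +99.910)/2 = -36.631° is on the wrong side of the globe.)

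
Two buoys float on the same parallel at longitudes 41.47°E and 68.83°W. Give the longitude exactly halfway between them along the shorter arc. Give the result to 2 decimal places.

Signed shortest Δλ from +41.47° to -68.83° is -110.30°.
Midpoint longitude = +41.47° + (-110.30°)/2 = +41.47° − 55.15° = -13.68°.

13.68°W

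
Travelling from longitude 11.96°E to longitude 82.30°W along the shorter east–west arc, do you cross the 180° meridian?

No

Signed shortest Δλ = ((-82.30 − 11.96 + 180) mod 360) − 180 = -94.26°.
Going west by 94.26° from +11.96° reaches -82.30° without touching 180°.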